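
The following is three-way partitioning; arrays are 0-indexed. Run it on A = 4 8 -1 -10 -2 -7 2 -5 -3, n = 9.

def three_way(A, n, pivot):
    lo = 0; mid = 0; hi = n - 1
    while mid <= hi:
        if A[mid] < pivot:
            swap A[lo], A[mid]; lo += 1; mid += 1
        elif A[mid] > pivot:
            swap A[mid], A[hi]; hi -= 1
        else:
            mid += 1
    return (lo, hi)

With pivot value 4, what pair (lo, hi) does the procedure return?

lo=0 mid=0 hi=8
4=4: mid=1
8>4: swap(1,8), hi=7 ⇒ 4 -3 -1 -10 -2 -7 2 -5 8
-3<4: swap(0,1), lo=1 mid=2 ⇒ -3 4 -1 -10 -2 -7 2 -5 8
-1<4: swap(1,2), lo=2 mid=3 ⇒ -3 -1 4 -10 -2 -7 2 -5 8
-10<4: swap(2,3), lo=3 mid=4 ⇒ -3 -1 -10 4 -2 -7 2 -5 8
-2<4: swap(3,4), lo=4 mid=5 ⇒ -3 -1 -10 -2 4 -7 2 -5 8
-7<4: swap(4,5), lo=5 mid=6 ⇒ -3 -1 -10 -2 -7 4 2 -5 8
2<4: swap(5,6), lo=6 mid=7 ⇒ -3 -1 -10 -2 -7 2 4 -5 8
-5<4: swap(6,7), lo=7 mid=8 ⇒ -3 -1 -10 -2 -7 2 -5 4 8
done. lo=7 hi=7; A=-3 -1 -10 -2 -7 2 -5 4 8

(7, 7)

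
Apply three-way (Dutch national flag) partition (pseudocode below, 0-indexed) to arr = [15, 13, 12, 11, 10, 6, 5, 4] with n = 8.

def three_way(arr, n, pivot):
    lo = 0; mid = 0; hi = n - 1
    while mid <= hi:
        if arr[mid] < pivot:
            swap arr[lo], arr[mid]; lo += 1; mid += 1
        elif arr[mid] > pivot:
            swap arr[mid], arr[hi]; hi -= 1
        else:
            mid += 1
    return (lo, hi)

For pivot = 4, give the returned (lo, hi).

(0, 0)

pivot = 4; lo=0, mid=0, hi=7
arr[mid]=15>4: swap arr[0],arr[7]; hi=6 → [4, 13, 12, 11, 10, 6, 5, 15]
arr[mid]=4=4: mid=1
arr[mid]=13>4: swap arr[1],arr[6]; hi=5 → [4, 5, 12, 11, 10, 6, 13, 15]
arr[mid]=5>4: swap arr[1],arr[5]; hi=4 → [4, 6, 12, 11, 10, 5, 13, 15]
arr[mid]=6>4: swap arr[1],arr[4]; hi=3 → [4, 10, 12, 11, 6, 5, 13, 15]
arr[mid]=10>4: swap arr[1],arr[3]; hi=2 → [4, 11, 12, 10, 6, 5, 13, 15]
arr[mid]=11>4: swap arr[1],arr[2]; hi=1 → [4, 12, 11, 10, 6, 5, 13, 15]
arr[mid]=12>4: swap arr[1],arr[1]; hi=0 → [4, 12, 11, 10, 6, 5, 13, 15]
end: lo=0, hi=0; arr = [4, 12, 11, 10, 6, 5, 13, 15]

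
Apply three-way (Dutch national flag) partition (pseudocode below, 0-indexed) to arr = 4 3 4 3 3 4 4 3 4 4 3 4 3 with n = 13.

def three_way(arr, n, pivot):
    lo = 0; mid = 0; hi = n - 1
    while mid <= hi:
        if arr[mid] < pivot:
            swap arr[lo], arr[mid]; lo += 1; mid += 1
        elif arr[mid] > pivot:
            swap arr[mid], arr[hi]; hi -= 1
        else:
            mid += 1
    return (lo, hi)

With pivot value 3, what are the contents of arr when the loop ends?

lo=0 mid=0 hi=12
4>3: swap(0,12), hi=11 ⇒ 3 3 4 3 3 4 4 3 4 4 3 4 4
3=3: mid=1
3=3: mid=2
4>3: swap(2,11), hi=10 ⇒ 3 3 4 3 3 4 4 3 4 4 3 4 4
4>3: swap(2,10), hi=9 ⇒ 3 3 3 3 3 4 4 3 4 4 4 4 4
3=3: mid=3
3=3: mid=4
3=3: mid=5
4>3: swap(5,9), hi=8 ⇒ 3 3 3 3 3 4 4 3 4 4 4 4 4
4>3: swap(5,8), hi=7 ⇒ 3 3 3 3 3 4 4 3 4 4 4 4 4
4>3: swap(5,7), hi=6 ⇒ 3 3 3 3 3 3 4 4 4 4 4 4 4
3=3: mid=6
4>3: swap(6,6), hi=5 ⇒ 3 3 3 3 3 3 4 4 4 4 4 4 4
done. lo=0 hi=5; arr=3 3 3 3 3 3 4 4 4 4 4 4 4

3 3 3 3 3 3 4 4 4 4 4 4 4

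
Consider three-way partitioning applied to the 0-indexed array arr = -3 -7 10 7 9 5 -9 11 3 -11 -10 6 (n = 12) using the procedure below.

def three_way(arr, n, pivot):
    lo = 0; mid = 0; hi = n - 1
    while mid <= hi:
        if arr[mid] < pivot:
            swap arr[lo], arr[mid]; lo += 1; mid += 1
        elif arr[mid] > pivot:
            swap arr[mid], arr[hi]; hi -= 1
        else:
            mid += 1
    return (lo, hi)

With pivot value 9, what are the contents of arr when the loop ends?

-3 -7 6 7 5 -9 -10 3 -11 9 11 10

pivot = 9; lo=0, mid=0, hi=11
arr[mid]=-3<9: swap arr[0],arr[0]; lo=1,mid=1 → -3 -7 10 7 9 5 -9 11 3 -11 -10 6
arr[mid]=-7<9: swap arr[1],arr[1]; lo=2,mid=2 → -3 -7 10 7 9 5 -9 11 3 -11 -10 6
arr[mid]=10>9: swap arr[2],arr[11]; hi=10 → -3 -7 6 7 9 5 -9 11 3 -11 -10 10
arr[mid]=6<9: swap arr[2],arr[2]; lo=3,mid=3 → -3 -7 6 7 9 5 -9 11 3 -11 -10 10
arr[mid]=7<9: swap arr[3],arr[3]; lo=4,mid=4 → -3 -7 6 7 9 5 -9 11 3 -11 -10 10
arr[mid]=9=9: mid=5
arr[mid]=5<9: swap arr[4],arr[5]; lo=5,mid=6 → -3 -7 6 7 5 9 -9 11 3 -11 -10 10
arr[mid]=-9<9: swap arr[5],arr[6]; lo=6,mid=7 → -3 -7 6 7 5 -9 9 11 3 -11 -10 10
arr[mid]=11>9: swap arr[7],arr[10]; hi=9 → -3 -7 6 7 5 -9 9 -10 3 -11 11 10
arr[mid]=-10<9: swap arr[6],arr[7]; lo=7,mid=8 → -3 -7 6 7 5 -9 -10 9 3 -11 11 10
arr[mid]=3<9: swap arr[7],arr[8]; lo=8,mid=9 → -3 -7 6 7 5 -9 -10 3 9 -11 11 10
arr[mid]=-11<9: swap arr[8],arr[9]; lo=9,mid=10 → -3 -7 6 7 5 -9 -10 3 -11 9 11 10
end: lo=9, hi=9; arr = -3 -7 6 7 5 -9 -10 3 -11 9 11 10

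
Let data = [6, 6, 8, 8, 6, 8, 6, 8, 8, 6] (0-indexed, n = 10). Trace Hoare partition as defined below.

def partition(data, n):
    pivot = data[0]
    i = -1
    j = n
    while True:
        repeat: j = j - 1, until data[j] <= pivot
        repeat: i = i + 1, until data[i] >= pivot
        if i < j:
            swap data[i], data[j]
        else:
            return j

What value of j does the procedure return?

pivot=6
j stops at 9 (6), i stops at 0 (6); swap ⇒ [6, 6, 8, 8, 6, 8, 6, 8, 8, 6]
j stops at 6 (6), i stops at 1 (6); swap ⇒ [6, 6, 8, 8, 6, 8, 6, 8, 8, 6]
j stops at 4 (6), i stops at 2 (8); swap ⇒ [6, 6, 6, 8, 8, 8, 6, 8, 8, 6]
j stops at 2, i stops at 3; i≥j ⇒ return 2. data=[6, 6, 6, 8, 8, 8, 6, 8, 8, 6]

2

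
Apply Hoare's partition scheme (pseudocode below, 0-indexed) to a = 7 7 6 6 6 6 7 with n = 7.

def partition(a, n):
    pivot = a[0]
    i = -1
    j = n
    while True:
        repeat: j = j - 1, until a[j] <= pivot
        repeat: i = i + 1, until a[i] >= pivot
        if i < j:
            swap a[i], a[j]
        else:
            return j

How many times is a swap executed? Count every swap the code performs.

2

pivot = a[0] = 7; i = -1, j = 7
j→6 (a[6]=7≤7), i→0 (a[0]=7≥7); i<j, swap → 7 7 6 6 6 6 7
j→5 (a[5]=6≤7), i→1 (a[1]=7≥7); i<j, swap → 7 6 6 6 6 7 7
j→4, i→5; i≥j, return j=4. a = 7 6 6 6 6 7 7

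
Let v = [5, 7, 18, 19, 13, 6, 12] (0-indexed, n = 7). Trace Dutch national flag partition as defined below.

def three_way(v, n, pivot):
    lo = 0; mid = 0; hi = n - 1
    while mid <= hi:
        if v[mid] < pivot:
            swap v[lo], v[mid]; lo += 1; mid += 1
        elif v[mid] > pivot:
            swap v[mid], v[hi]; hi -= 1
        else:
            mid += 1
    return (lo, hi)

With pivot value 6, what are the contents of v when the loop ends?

[5, 6, 19, 13, 18, 12, 7]

pivot = 6; lo=0, mid=0, hi=6
v[mid]=5<6: swap v[0],v[0]; lo=1,mid=1 → [5, 7, 18, 19, 13, 6, 12]
v[mid]=7>6: swap v[1],v[6]; hi=5 → [5, 12, 18, 19, 13, 6, 7]
v[mid]=12>6: swap v[1],v[5]; hi=4 → [5, 6, 18, 19, 13, 12, 7]
v[mid]=6=6: mid=2
v[mid]=18>6: swap v[2],v[4]; hi=3 → [5, 6, 13, 19, 18, 12, 7]
v[mid]=13>6: swap v[2],v[3]; hi=2 → [5, 6, 19, 13, 18, 12, 7]
v[mid]=19>6: swap v[2],v[2]; hi=1 → [5, 6, 19, 13, 18, 12, 7]
end: lo=1, hi=1; v = [5, 6, 19, 13, 18, 12, 7]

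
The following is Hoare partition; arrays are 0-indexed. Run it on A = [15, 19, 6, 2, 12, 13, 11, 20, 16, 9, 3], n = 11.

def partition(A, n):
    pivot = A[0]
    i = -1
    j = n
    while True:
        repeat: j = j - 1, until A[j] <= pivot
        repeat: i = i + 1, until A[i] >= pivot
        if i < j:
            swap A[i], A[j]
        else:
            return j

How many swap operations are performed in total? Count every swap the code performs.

pivot=15
j stops at 10 (3), i stops at 0 (15); swap ⇒ [3, 19, 6, 2, 12, 13, 11, 20, 16, 9, 15]
j stops at 9 (9), i stops at 1 (19); swap ⇒ [3, 9, 6, 2, 12, 13, 11, 20, 16, 19, 15]
j stops at 6, i stops at 7; i≥j ⇒ return 6. A=[3, 9, 6, 2, 12, 13, 11, 20, 16, 19, 15]

2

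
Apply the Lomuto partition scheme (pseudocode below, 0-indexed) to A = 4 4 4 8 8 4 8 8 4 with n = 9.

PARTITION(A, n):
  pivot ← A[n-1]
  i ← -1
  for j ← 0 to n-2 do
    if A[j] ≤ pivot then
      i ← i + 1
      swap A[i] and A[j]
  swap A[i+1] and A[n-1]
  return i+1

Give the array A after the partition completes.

pivot = A[8] = 4; i = -1
j=0: A[0]=4 ≤ 4 → i=0, swap A[0],A[0] (no change) → 4 4 4 8 8 4 8 8 4
j=1: A[1]=4 ≤ 4 → i=1, swap A[1],A[1] (no change) → 4 4 4 8 8 4 8 8 4
j=2: A[2]=4 ≤ 4 → i=2, swap A[2],A[2] (no change) → 4 4 4 8 8 4 8 8 4
j=3: A[3]=8 > 4 → no swap
j=4: A[4]=8 > 4 → no swap
j=5: A[5]=4 ≤ 4 → i=3, swap A[3],A[5] → 4 4 4 4 8 8 8 8 4
j=6: A[6]=8 > 4 → no swap
j=7: A[7]=8 > 4 → no swap
final swap A[4],A[8] → 4 4 4 4 4 8 8 8 8; return 4

4 4 4 4 4 8 8 8 8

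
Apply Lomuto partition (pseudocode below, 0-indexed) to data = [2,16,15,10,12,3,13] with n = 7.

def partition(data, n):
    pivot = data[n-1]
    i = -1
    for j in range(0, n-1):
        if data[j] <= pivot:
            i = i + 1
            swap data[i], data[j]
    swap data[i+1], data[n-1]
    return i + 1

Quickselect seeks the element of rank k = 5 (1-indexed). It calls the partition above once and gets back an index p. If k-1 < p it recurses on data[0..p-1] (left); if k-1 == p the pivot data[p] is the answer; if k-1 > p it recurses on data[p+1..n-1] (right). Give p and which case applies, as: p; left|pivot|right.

pivot = data[6] = 13; i = -1
j=0: data[0]=2 ≤ 13 → i=0, swap data[0],data[0] (no change) → [2,16,15,10,12,3,13]
j=1: data[1]=16 > 13 → no swap
j=2: data[2]=15 > 13 → no swap
j=3: data[3]=10 ≤ 13 → i=1, swap data[1],data[3] → [2,10,15,16,12,3,13]
j=4: data[4]=12 ≤ 13 → i=2, swap data[2],data[4] → [2,10,12,16,15,3,13]
j=5: data[5]=3 ≤ 13 → i=3, swap data[3],data[5] → [2,10,12,3,15,16,13]
final swap data[4],data[6] → [2,10,12,3,13,16,15]; return 4
p = 4; k-1 = 4 == 4 ⇒ pivot

4; pivot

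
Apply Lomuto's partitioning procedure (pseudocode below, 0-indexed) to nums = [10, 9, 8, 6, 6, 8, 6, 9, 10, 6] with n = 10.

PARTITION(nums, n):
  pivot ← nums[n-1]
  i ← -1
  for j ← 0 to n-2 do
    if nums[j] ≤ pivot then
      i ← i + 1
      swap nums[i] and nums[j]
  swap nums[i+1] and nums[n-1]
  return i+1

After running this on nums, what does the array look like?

[6, 6, 6, 6, 9, 8, 8, 9, 10, 10]

pivot=6, i=-1
j=0: 10>6, skip
j=1: 9>6, skip
j=2: 8>6, skip
j=3: 6≤6, i=0, swap(0,3) ⇒ [6, 9, 8, 10, 6, 8, 6, 9, 10, 6]
j=4: 6≤6, i=1, swap(1,4) ⇒ [6, 6, 8, 10, 9, 8, 6, 9, 10, 6]
j=5: 8>6, skip
j=6: 6≤6, i=2, swap(2,6) ⇒ [6, 6, 6, 10, 9, 8, 8, 9, 10, 6]
j=7: 9>6, skip
j=8: 10>6, skip
swap(3,9) ⇒ [6, 6, 6, 6, 9, 8, 8, 9, 10, 10]; return 3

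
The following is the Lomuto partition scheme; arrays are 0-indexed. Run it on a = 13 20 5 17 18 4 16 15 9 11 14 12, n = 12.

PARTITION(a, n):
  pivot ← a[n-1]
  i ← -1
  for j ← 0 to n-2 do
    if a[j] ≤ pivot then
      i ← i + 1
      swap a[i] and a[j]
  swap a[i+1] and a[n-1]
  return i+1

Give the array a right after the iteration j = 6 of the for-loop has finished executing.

5 4 13 17 18 20 16 15 9 11 14 12

pivot = a[11] = 12; i = -1
j=0: a[0]=13 > 12 → no swap
j=1: a[1]=20 > 12 → no swap
j=2: a[2]=5 ≤ 12 → i=0, swap a[0],a[2] → 5 20 13 17 18 4 16 15 9 11 14 12
j=3: a[3]=17 > 12 → no swap
j=4: a[4]=18 > 12 → no swap
j=5: a[5]=4 ≤ 12 → i=1, swap a[1],a[5] → 5 4 13 17 18 20 16 15 9 11 14 12
j=6: a[6]=16 > 12 → no swap
(after j=6) a = 5 4 13 17 18 20 16 15 9 11 14 12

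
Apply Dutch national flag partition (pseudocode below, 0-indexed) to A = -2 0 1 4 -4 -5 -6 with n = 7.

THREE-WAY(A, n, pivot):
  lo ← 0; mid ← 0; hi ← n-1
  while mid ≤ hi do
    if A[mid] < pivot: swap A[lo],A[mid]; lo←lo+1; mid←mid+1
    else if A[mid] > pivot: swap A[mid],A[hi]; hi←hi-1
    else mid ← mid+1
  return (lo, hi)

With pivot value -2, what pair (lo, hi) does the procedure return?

(3, 3)

pivot = -2; lo=0, mid=0, hi=6
A[mid]=-2=-2: mid=1
A[mid]=0>-2: swap A[1],A[6]; hi=5 → -2 -6 1 4 -4 -5 0
A[mid]=-6<-2: swap A[0],A[1]; lo=1,mid=2 → -6 -2 1 4 -4 -5 0
A[mid]=1>-2: swap A[2],A[5]; hi=4 → -6 -2 -5 4 -4 1 0
A[mid]=-5<-2: swap A[1],A[2]; lo=2,mid=3 → -6 -5 -2 4 -4 1 0
A[mid]=4>-2: swap A[3],A[4]; hi=3 → -6 -5 -2 -4 4 1 0
A[mid]=-4<-2: swap A[2],A[3]; lo=3,mid=4 → -6 -5 -4 -2 4 1 0
end: lo=3, hi=3; A = -6 -5 -4 -2 4 1 0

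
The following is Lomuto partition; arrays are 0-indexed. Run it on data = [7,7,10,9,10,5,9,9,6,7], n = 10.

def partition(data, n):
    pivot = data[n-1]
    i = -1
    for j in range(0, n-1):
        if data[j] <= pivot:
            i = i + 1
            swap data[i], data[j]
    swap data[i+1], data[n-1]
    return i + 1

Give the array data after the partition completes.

[7,7,5,6,7,10,9,9,9,10]

pivot=7, i=-1
j=0: 7≤7, i=0, swap(0,0) ⇒ [7,7,10,9,10,5,9,9,6,7]
j=1: 7≤7, i=1, swap(1,1) ⇒ [7,7,10,9,10,5,9,9,6,7]
j=2: 10>7, skip
j=3: 9>7, skip
j=4: 10>7, skip
j=5: 5≤7, i=2, swap(2,5) ⇒ [7,7,5,9,10,10,9,9,6,7]
j=6: 9>7, skip
j=7: 9>7, skip
j=8: 6≤7, i=3, swap(3,8) ⇒ [7,7,5,6,10,10,9,9,9,7]
swap(4,9) ⇒ [7,7,5,6,7,10,9,9,9,10]; return 4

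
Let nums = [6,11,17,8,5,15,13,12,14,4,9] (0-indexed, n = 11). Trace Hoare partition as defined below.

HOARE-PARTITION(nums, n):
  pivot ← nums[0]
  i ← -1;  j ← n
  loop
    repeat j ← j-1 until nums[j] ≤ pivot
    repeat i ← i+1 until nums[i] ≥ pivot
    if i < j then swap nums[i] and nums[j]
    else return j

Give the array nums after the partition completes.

[4,5,17,8,11,15,13,12,14,6,9]

pivot=6
j stops at 9 (4), i stops at 0 (6); swap ⇒ [4,11,17,8,5,15,13,12,14,6,9]
j stops at 4 (5), i stops at 1 (11); swap ⇒ [4,5,17,8,11,15,13,12,14,6,9]
j stops at 1, i stops at 2; i≥j ⇒ return 1. nums=[4,5,17,8,11,15,13,12,14,6,9]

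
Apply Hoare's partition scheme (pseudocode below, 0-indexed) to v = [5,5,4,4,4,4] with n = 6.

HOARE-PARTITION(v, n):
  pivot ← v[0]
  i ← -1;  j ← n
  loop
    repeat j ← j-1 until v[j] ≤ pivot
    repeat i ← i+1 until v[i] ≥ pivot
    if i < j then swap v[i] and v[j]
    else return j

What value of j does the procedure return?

pivot = v[0] = 5; i = -1, j = 6
j→5 (v[5]=4≤5), i→0 (v[0]=5≥5); i<j, swap → [4,5,4,4,4,5]
j→4 (v[4]=4≤5), i→1 (v[1]=5≥5); i<j, swap → [4,4,4,4,5,5]
j→3, i→4; i≥j, return j=3. v = [4,4,4,4,5,5]

3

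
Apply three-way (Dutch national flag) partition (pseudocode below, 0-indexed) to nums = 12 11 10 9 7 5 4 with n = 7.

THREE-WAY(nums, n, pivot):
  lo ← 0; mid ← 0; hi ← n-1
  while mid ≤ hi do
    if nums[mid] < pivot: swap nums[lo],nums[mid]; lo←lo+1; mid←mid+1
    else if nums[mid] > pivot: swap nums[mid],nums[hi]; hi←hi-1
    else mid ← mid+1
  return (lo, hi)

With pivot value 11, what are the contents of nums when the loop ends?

4 10 9 7 5 11 12

pivot = 11; lo=0, mid=0, hi=6
nums[mid]=12>11: swap nums[0],nums[6]; hi=5 → 4 11 10 9 7 5 12
nums[mid]=4<11: swap nums[0],nums[0]; lo=1,mid=1 → 4 11 10 9 7 5 12
nums[mid]=11=11: mid=2
nums[mid]=10<11: swap nums[1],nums[2]; lo=2,mid=3 → 4 10 11 9 7 5 12
nums[mid]=9<11: swap nums[2],nums[3]; lo=3,mid=4 → 4 10 9 11 7 5 12
nums[mid]=7<11: swap nums[3],nums[4]; lo=4,mid=5 → 4 10 9 7 11 5 12
nums[mid]=5<11: swap nums[4],nums[5]; lo=5,mid=6 → 4 10 9 7 5 11 12
end: lo=5, hi=5; nums = 4 10 9 7 5 11 12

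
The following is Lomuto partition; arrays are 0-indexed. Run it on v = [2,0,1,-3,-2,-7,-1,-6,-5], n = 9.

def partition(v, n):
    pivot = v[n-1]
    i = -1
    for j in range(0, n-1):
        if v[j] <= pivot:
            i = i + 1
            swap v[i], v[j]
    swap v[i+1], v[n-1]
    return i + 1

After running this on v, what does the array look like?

pivot=-5, i=-1
j=0: 2>-5, skip
j=1: 0>-5, skip
j=2: 1>-5, skip
j=3: -3>-5, skip
j=4: -2>-5, skip
j=5: -7≤-5, i=0, swap(0,5) ⇒ [-7,0,1,-3,-2,2,-1,-6,-5]
j=6: -1>-5, skip
j=7: -6≤-5, i=1, swap(1,7) ⇒ [-7,-6,1,-3,-2,2,-1,0,-5]
swap(2,8) ⇒ [-7,-6,-5,-3,-2,2,-1,0,1]; return 2

[-7,-6,-5,-3,-2,2,-1,0,1]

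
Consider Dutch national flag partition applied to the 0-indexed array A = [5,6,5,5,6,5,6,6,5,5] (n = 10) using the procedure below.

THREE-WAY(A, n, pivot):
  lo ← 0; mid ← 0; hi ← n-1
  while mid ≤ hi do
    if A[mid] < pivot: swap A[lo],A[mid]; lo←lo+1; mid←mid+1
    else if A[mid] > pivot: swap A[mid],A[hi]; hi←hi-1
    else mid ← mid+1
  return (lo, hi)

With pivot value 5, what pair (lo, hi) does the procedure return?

(0, 5)

pivot = 5; lo=0, mid=0, hi=9
A[mid]=5=5: mid=1
A[mid]=6>5: swap A[1],A[9]; hi=8 → [5,5,5,5,6,5,6,6,5,6]
A[mid]=5=5: mid=2
A[mid]=5=5: mid=3
A[mid]=5=5: mid=4
A[mid]=6>5: swap A[4],A[8]; hi=7 → [5,5,5,5,5,5,6,6,6,6]
A[mid]=5=5: mid=5
A[mid]=5=5: mid=6
A[mid]=6>5: swap A[6],A[7]; hi=6 → [5,5,5,5,5,5,6,6,6,6]
A[mid]=6>5: swap A[6],A[6]; hi=5 → [5,5,5,5,5,5,6,6,6,6]
end: lo=0, hi=5; A = [5,5,5,5,5,5,6,6,6,6]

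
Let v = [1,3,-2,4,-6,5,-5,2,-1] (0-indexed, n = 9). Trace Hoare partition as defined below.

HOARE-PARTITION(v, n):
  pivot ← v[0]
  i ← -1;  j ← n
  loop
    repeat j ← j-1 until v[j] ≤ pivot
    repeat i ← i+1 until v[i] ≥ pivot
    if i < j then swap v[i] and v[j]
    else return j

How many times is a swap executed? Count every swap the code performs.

3

pivot=1
j stops at 8 (-1), i stops at 0 (1); swap ⇒ [-1,3,-2,4,-6,5,-5,2,1]
j stops at 6 (-5), i stops at 1 (3); swap ⇒ [-1,-5,-2,4,-6,5,3,2,1]
j stops at 4 (-6), i stops at 3 (4); swap ⇒ [-1,-5,-2,-6,4,5,3,2,1]
j stops at 3, i stops at 4; i≥j ⇒ return 3. v=[-1,-5,-2,-6,4,5,3,2,1]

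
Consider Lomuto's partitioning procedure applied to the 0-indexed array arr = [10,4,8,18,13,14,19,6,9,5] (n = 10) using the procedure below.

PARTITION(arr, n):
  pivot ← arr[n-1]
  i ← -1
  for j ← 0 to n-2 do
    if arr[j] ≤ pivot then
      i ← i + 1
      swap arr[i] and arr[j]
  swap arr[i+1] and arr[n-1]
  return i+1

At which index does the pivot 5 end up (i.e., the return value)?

1

pivot=5, i=-1
j=0: 10>5, skip
j=1: 4≤5, i=0, swap(0,1) ⇒ [4,10,8,18,13,14,19,6,9,5]
j=2: 8>5, skip
j=3: 18>5, skip
j=4: 13>5, skip
j=5: 14>5, skip
j=6: 19>5, skip
j=7: 6>5, skip
j=8: 9>5, skip
swap(1,9) ⇒ [4,5,8,18,13,14,19,6,9,10]; return 1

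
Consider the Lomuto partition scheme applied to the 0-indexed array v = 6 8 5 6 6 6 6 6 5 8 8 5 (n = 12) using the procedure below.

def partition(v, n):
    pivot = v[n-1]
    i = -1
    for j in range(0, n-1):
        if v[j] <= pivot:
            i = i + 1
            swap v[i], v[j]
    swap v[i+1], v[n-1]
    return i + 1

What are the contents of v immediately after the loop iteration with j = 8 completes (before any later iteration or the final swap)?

pivot=5, i=-1
j=0: 6>5, skip
j=1: 8>5, skip
j=2: 5≤5, i=0, swap(0,2) ⇒ 5 8 6 6 6 6 6 6 5 8 8 5
j=3: 6>5, skip
j=4: 6>5, skip
j=5: 6>5, skip
j=6: 6>5, skip
j=7: 6>5, skip
j=8: 5≤5, i=1, swap(1,8) ⇒ 5 5 6 6 6 6 6 6 8 8 8 5
(after j=8) v = 5 5 6 6 6 6 6 6 8 8 8 5

5 5 6 6 6 6 6 6 8 8 8 5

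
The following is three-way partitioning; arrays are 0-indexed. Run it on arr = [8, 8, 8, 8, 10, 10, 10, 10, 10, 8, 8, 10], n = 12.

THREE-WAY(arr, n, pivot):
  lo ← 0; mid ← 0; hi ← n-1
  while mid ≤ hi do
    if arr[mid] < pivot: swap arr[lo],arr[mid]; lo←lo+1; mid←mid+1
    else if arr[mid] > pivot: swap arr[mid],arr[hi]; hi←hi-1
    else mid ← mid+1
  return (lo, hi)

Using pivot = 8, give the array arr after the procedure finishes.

[8, 8, 8, 8, 8, 8, 10, 10, 10, 10, 10, 10]

lo=0 mid=0 hi=11
8=8: mid=1
8=8: mid=2
8=8: mid=3
8=8: mid=4
10>8: swap(4,11), hi=10 ⇒ [8, 8, 8, 8, 10, 10, 10, 10, 10, 8, 8, 10]
10>8: swap(4,10), hi=9 ⇒ [8, 8, 8, 8, 8, 10, 10, 10, 10, 8, 10, 10]
8=8: mid=5
10>8: swap(5,9), hi=8 ⇒ [8, 8, 8, 8, 8, 8, 10, 10, 10, 10, 10, 10]
8=8: mid=6
10>8: swap(6,8), hi=7 ⇒ [8, 8, 8, 8, 8, 8, 10, 10, 10, 10, 10, 10]
10>8: swap(6,7), hi=6 ⇒ [8, 8, 8, 8, 8, 8, 10, 10, 10, 10, 10, 10]
10>8: swap(6,6), hi=5 ⇒ [8, 8, 8, 8, 8, 8, 10, 10, 10, 10, 10, 10]
done. lo=0 hi=5; arr=[8, 8, 8, 8, 8, 8, 10, 10, 10, 10, 10, 10]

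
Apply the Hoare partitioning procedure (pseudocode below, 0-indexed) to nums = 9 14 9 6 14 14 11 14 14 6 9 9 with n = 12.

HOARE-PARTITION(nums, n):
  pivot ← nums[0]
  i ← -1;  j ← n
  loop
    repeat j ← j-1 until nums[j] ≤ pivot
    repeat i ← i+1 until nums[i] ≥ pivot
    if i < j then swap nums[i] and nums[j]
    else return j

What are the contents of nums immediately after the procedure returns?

pivot = nums[0] = 9; i = -1, j = 12
j→11 (nums[11]=9≤9), i→0 (nums[0]=9≥9); i<j, swap → 9 14 9 6 14 14 11 14 14 6 9 9
j→10 (nums[10]=9≤9), i→1 (nums[1]=14≥9); i<j, swap → 9 9 9 6 14 14 11 14 14 6 14 9
j→9 (nums[9]=6≤9), i→2 (nums[2]=9≥9); i<j, swap → 9 9 6 6 14 14 11 14 14 9 14 9
j→3, i→4; i≥j, return j=3. nums = 9 9 6 6 14 14 11 14 14 9 14 9

9 9 6 6 14 14 11 14 14 9 14 9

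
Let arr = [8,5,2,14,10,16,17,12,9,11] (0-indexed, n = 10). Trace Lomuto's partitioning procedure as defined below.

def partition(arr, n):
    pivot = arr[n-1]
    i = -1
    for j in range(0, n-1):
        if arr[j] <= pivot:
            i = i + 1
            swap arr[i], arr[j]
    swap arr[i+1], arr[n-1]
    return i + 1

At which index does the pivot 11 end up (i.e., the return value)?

pivot=11, i=-1
j=0: 8≤11, i=0, swap(0,0) ⇒ [8,5,2,14,10,16,17,12,9,11]
j=1: 5≤11, i=1, swap(1,1) ⇒ [8,5,2,14,10,16,17,12,9,11]
j=2: 2≤11, i=2, swap(2,2) ⇒ [8,5,2,14,10,16,17,12,9,11]
j=3: 14>11, skip
j=4: 10≤11, i=3, swap(3,4) ⇒ [8,5,2,10,14,16,17,12,9,11]
j=5: 16>11, skip
j=6: 17>11, skip
j=7: 12>11, skip
j=8: 9≤11, i=4, swap(4,8) ⇒ [8,5,2,10,9,16,17,12,14,11]
swap(5,9) ⇒ [8,5,2,10,9,11,17,12,14,16]; return 5

5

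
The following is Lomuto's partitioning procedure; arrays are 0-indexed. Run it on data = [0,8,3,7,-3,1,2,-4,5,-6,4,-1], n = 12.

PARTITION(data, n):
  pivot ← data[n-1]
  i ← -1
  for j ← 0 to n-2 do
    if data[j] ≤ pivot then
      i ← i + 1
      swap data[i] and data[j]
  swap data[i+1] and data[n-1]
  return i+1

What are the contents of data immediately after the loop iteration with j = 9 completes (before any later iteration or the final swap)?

[-3,-4,-6,7,0,1,2,8,5,3,4,-1]

pivot=-1, i=-1
j=0: 0>-1, skip
j=1: 8>-1, skip
j=2: 3>-1, skip
j=3: 7>-1, skip
j=4: -3≤-1, i=0, swap(0,4) ⇒ [-3,8,3,7,0,1,2,-4,5,-6,4,-1]
j=5: 1>-1, skip
j=6: 2>-1, skip
j=7: -4≤-1, i=1, swap(1,7) ⇒ [-3,-4,3,7,0,1,2,8,5,-6,4,-1]
j=8: 5>-1, skip
j=9: -6≤-1, i=2, swap(2,9) ⇒ [-3,-4,-6,7,0,1,2,8,5,3,4,-1]
(after j=9) data = [-3,-4,-6,7,0,1,2,8,5,3,4,-1]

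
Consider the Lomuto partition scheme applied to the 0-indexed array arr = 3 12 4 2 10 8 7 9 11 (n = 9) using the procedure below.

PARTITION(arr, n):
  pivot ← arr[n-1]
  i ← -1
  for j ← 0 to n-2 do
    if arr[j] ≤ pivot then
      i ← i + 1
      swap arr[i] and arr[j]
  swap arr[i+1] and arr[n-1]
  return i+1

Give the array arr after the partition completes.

pivot = arr[8] = 11; i = -1
j=0: arr[0]=3 ≤ 11 → i=0, swap arr[0],arr[0] (no change) → 3 12 4 2 10 8 7 9 11
j=1: arr[1]=12 > 11 → no swap
j=2: arr[2]=4 ≤ 11 → i=1, swap arr[1],arr[2] → 3 4 12 2 10 8 7 9 11
j=3: arr[3]=2 ≤ 11 → i=2, swap arr[2],arr[3] → 3 4 2 12 10 8 7 9 11
j=4: arr[4]=10 ≤ 11 → i=3, swap arr[3],arr[4] → 3 4 2 10 12 8 7 9 11
j=5: arr[5]=8 ≤ 11 → i=4, swap arr[4],arr[5] → 3 4 2 10 8 12 7 9 11
j=6: arr[6]=7 ≤ 11 → i=5, swap arr[5],arr[6] → 3 4 2 10 8 7 12 9 11
j=7: arr[7]=9 ≤ 11 → i=6, swap arr[6],arr[7] → 3 4 2 10 8 7 9 12 11
final swap arr[7],arr[8] → 3 4 2 10 8 7 9 11 12; return 7

3 4 2 10 8 7 9 11 12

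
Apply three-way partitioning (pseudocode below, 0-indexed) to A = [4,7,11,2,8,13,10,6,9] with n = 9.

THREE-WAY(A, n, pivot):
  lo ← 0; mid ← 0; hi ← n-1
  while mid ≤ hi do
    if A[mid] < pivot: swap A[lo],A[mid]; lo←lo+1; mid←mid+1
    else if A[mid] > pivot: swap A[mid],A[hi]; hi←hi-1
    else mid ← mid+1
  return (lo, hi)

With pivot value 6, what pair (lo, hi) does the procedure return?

pivot = 6; lo=0, mid=0, hi=8
A[mid]=4<6: swap A[0],A[0]; lo=1,mid=1 → [4,7,11,2,8,13,10,6,9]
A[mid]=7>6: swap A[1],A[8]; hi=7 → [4,9,11,2,8,13,10,6,7]
A[mid]=9>6: swap A[1],A[7]; hi=6 → [4,6,11,2,8,13,10,9,7]
A[mid]=6=6: mid=2
A[mid]=11>6: swap A[2],A[6]; hi=5 → [4,6,10,2,8,13,11,9,7]
A[mid]=10>6: swap A[2],A[5]; hi=4 → [4,6,13,2,8,10,11,9,7]
A[mid]=13>6: swap A[2],A[4]; hi=3 → [4,6,8,2,13,10,11,9,7]
A[mid]=8>6: swap A[2],A[3]; hi=2 → [4,6,2,8,13,10,11,9,7]
A[mid]=2<6: swap A[1],A[2]; lo=2,mid=3 → [4,2,6,8,13,10,11,9,7]
end: lo=2, hi=2; A = [4,2,6,8,13,10,11,9,7]

(2, 2)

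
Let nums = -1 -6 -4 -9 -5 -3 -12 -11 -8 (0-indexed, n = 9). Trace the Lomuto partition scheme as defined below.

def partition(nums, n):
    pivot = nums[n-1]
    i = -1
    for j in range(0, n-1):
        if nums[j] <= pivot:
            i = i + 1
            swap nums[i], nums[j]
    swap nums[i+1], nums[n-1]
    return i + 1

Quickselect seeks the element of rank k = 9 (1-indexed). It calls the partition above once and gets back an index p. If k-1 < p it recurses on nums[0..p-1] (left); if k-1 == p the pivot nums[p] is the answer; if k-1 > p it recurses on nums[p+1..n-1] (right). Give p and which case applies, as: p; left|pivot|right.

3; right

pivot = nums[8] = -8; i = -1
j=0: nums[0]=-1 > -8 → no swap
j=1: nums[1]=-6 > -8 → no swap
j=2: nums[2]=-4 > -8 → no swap
j=3: nums[3]=-9 ≤ -8 → i=0, swap nums[0],nums[3] → -9 -6 -4 -1 -5 -3 -12 -11 -8
j=4: nums[4]=-5 > -8 → no swap
j=5: nums[5]=-3 > -8 → no swap
j=6: nums[6]=-12 ≤ -8 → i=1, swap nums[1],nums[6] → -9 -12 -4 -1 -5 -3 -6 -11 -8
j=7: nums[7]=-11 ≤ -8 → i=2, swap nums[2],nums[7] → -9 -12 -11 -1 -5 -3 -6 -4 -8
final swap nums[3],nums[8] → -9 -12 -11 -8 -5 -3 -6 -4 -1; return 3
p = 3; k-1 = 8 > 3 ⇒ right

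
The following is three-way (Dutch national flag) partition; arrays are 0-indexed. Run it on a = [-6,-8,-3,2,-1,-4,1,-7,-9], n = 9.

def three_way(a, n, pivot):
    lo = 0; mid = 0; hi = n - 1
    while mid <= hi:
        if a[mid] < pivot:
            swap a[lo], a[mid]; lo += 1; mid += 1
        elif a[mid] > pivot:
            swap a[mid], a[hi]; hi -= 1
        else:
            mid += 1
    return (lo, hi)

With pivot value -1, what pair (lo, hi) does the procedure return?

pivot = -1; lo=0, mid=0, hi=8
a[mid]=-6<-1: swap a[0],a[0]; lo=1,mid=1 → [-6,-8,-3,2,-1,-4,1,-7,-9]
a[mid]=-8<-1: swap a[1],a[1]; lo=2,mid=2 → [-6,-8,-3,2,-1,-4,1,-7,-9]
a[mid]=-3<-1: swap a[2],a[2]; lo=3,mid=3 → [-6,-8,-3,2,-1,-4,1,-7,-9]
a[mid]=2>-1: swap a[3],a[8]; hi=7 → [-6,-8,-3,-9,-1,-4,1,-7,2]
a[mid]=-9<-1: swap a[3],a[3]; lo=4,mid=4 → [-6,-8,-3,-9,-1,-4,1,-7,2]
a[mid]=-1=-1: mid=5
a[mid]=-4<-1: swap a[4],a[5]; lo=5,mid=6 → [-6,-8,-3,-9,-4,-1,1,-7,2]
a[mid]=1>-1: swap a[6],a[7]; hi=6 → [-6,-8,-3,-9,-4,-1,-7,1,2]
a[mid]=-7<-1: swap a[5],a[6]; lo=6,mid=7 → [-6,-8,-3,-9,-4,-7,-1,1,2]
end: lo=6, hi=6; a = [-6,-8,-3,-9,-4,-7,-1,1,2]

(6, 6)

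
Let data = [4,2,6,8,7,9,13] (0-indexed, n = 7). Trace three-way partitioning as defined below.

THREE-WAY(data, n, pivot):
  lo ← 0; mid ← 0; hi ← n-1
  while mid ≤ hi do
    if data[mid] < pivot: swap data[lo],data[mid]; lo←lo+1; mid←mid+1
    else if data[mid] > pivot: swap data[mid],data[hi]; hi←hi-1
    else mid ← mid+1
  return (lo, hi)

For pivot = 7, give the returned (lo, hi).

pivot = 7; lo=0, mid=0, hi=6
data[mid]=4<7: swap data[0],data[0]; lo=1,mid=1 → [4,2,6,8,7,9,13]
data[mid]=2<7: swap data[1],data[1]; lo=2,mid=2 → [4,2,6,8,7,9,13]
data[mid]=6<7: swap data[2],data[2]; lo=3,mid=3 → [4,2,6,8,7,9,13]
data[mid]=8>7: swap data[3],data[6]; hi=5 → [4,2,6,13,7,9,8]
data[mid]=13>7: swap data[3],data[5]; hi=4 → [4,2,6,9,7,13,8]
data[mid]=9>7: swap data[3],data[4]; hi=3 → [4,2,6,7,9,13,8]
data[mid]=7=7: mid=4
end: lo=3, hi=3; data = [4,2,6,7,9,13,8]

(3, 3)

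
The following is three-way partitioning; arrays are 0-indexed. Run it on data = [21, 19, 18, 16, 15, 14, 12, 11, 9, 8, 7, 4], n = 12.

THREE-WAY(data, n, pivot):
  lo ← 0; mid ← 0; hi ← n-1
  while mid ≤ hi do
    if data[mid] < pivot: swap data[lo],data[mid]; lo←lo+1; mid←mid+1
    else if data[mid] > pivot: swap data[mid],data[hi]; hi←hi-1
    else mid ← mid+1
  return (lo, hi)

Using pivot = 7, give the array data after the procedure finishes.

[4, 7, 16, 15, 14, 12, 11, 9, 8, 18, 19, 21]

lo=0 mid=0 hi=11
21>7: swap(0,11), hi=10 ⇒ [4, 19, 18, 16, 15, 14, 12, 11, 9, 8, 7, 21]
4<7: swap(0,0), lo=1 mid=1 ⇒ [4, 19, 18, 16, 15, 14, 12, 11, 9, 8, 7, 21]
19>7: swap(1,10), hi=9 ⇒ [4, 7, 18, 16, 15, 14, 12, 11, 9, 8, 19, 21]
7=7: mid=2
18>7: swap(2,9), hi=8 ⇒ [4, 7, 8, 16, 15, 14, 12, 11, 9, 18, 19, 21]
8>7: swap(2,8), hi=7 ⇒ [4, 7, 9, 16, 15, 14, 12, 11, 8, 18, 19, 21]
9>7: swap(2,7), hi=6 ⇒ [4, 7, 11, 16, 15, 14, 12, 9, 8, 18, 19, 21]
11>7: swap(2,6), hi=5 ⇒ [4, 7, 12, 16, 15, 14, 11, 9, 8, 18, 19, 21]
12>7: swap(2,5), hi=4 ⇒ [4, 7, 14, 16, 15, 12, 11, 9, 8, 18, 19, 21]
14>7: swap(2,4), hi=3 ⇒ [4, 7, 15, 16, 14, 12, 11, 9, 8, 18, 19, 21]
15>7: swap(2,3), hi=2 ⇒ [4, 7, 16, 15, 14, 12, 11, 9, 8, 18, 19, 21]
16>7: swap(2,2), hi=1 ⇒ [4, 7, 16, 15, 14, 12, 11, 9, 8, 18, 19, 21]
done. lo=1 hi=1; data=[4, 7, 16, 15, 14, 12, 11, 9, 8, 18, 19, 21]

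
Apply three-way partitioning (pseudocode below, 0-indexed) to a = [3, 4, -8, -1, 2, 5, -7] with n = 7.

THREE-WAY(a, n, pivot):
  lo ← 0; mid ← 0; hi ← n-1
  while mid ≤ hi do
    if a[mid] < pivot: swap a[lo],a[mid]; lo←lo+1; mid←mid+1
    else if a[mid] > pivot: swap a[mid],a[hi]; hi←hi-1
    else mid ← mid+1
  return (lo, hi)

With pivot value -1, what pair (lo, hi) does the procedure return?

(2, 2)

pivot = -1; lo=0, mid=0, hi=6
a[mid]=3>-1: swap a[0],a[6]; hi=5 → [-7, 4, -8, -1, 2, 5, 3]
a[mid]=-7<-1: swap a[0],a[0]; lo=1,mid=1 → [-7, 4, -8, -1, 2, 5, 3]
a[mid]=4>-1: swap a[1],a[5]; hi=4 → [-7, 5, -8, -1, 2, 4, 3]
a[mid]=5>-1: swap a[1],a[4]; hi=3 → [-7, 2, -8, -1, 5, 4, 3]
a[mid]=2>-1: swap a[1],a[3]; hi=2 → [-7, -1, -8, 2, 5, 4, 3]
a[mid]=-1=-1: mid=2
a[mid]=-8<-1: swap a[1],a[2]; lo=2,mid=3 → [-7, -8, -1, 2, 5, 4, 3]
end: lo=2, hi=2; a = [-7, -8, -1, 2, 5, 4, 3]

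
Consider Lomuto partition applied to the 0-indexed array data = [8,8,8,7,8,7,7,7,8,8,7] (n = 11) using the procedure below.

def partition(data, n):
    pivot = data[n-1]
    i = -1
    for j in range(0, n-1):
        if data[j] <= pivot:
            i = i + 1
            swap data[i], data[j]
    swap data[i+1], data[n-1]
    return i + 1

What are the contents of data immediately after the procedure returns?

[7,7,7,7,7,8,8,8,8,8,8]

pivot = data[10] = 7; i = -1
j=0: data[0]=8 > 7 → no swap
j=1: data[1]=8 > 7 → no swap
j=2: data[2]=8 > 7 → no swap
j=3: data[3]=7 ≤ 7 → i=0, swap data[0],data[3] → [7,8,8,8,8,7,7,7,8,8,7]
j=4: data[4]=8 > 7 → no swap
j=5: data[5]=7 ≤ 7 → i=1, swap data[1],data[5] → [7,7,8,8,8,8,7,7,8,8,7]
j=6: data[6]=7 ≤ 7 → i=2, swap data[2],data[6] → [7,7,7,8,8,8,8,7,8,8,7]
j=7: data[7]=7 ≤ 7 → i=3, swap data[3],data[7] → [7,7,7,7,8,8,8,8,8,8,7]
j=8: data[8]=8 > 7 → no swap
j=9: data[9]=8 > 7 → no swap
final swap data[4],data[10] → [7,7,7,7,7,8,8,8,8,8,8]; return 4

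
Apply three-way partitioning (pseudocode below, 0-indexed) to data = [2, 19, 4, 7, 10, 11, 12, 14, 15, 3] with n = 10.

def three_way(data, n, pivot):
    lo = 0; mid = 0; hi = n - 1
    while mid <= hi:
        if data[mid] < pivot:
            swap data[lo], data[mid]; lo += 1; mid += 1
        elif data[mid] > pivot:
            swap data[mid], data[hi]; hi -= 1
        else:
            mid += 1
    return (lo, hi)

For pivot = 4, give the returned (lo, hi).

(2, 2)

lo=0 mid=0 hi=9
2<4: swap(0,0), lo=1 mid=1 ⇒ [2, 19, 4, 7, 10, 11, 12, 14, 15, 3]
19>4: swap(1,9), hi=8 ⇒ [2, 3, 4, 7, 10, 11, 12, 14, 15, 19]
3<4: swap(1,1), lo=2 mid=2 ⇒ [2, 3, 4, 7, 10, 11, 12, 14, 15, 19]
4=4: mid=3
7>4: swap(3,8), hi=7 ⇒ [2, 3, 4, 15, 10, 11, 12, 14, 7, 19]
15>4: swap(3,7), hi=6 ⇒ [2, 3, 4, 14, 10, 11, 12, 15, 7, 19]
14>4: swap(3,6), hi=5 ⇒ [2, 3, 4, 12, 10, 11, 14, 15, 7, 19]
12>4: swap(3,5), hi=4 ⇒ [2, 3, 4, 11, 10, 12, 14, 15, 7, 19]
11>4: swap(3,4), hi=3 ⇒ [2, 3, 4, 10, 11, 12, 14, 15, 7, 19]
10>4: swap(3,3), hi=2 ⇒ [2, 3, 4, 10, 11, 12, 14, 15, 7, 19]
done. lo=2 hi=2; data=[2, 3, 4, 10, 11, 12, 14, 15, 7, 19]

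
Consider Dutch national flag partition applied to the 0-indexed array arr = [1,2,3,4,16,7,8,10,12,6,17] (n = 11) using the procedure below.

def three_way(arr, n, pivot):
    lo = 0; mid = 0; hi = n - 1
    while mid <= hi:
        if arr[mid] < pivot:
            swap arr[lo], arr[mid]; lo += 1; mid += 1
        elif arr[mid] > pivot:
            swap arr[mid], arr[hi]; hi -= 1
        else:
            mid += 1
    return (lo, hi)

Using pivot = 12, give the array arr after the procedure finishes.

[1,2,3,4,6,7,8,10,12,17,16]

lo=0 mid=0 hi=10
1<12: swap(0,0), lo=1 mid=1 ⇒ [1,2,3,4,16,7,8,10,12,6,17]
2<12: swap(1,1), lo=2 mid=2 ⇒ [1,2,3,4,16,7,8,10,12,6,17]
3<12: swap(2,2), lo=3 mid=3 ⇒ [1,2,3,4,16,7,8,10,12,6,17]
4<12: swap(3,3), lo=4 mid=4 ⇒ [1,2,3,4,16,7,8,10,12,6,17]
16>12: swap(4,10), hi=9 ⇒ [1,2,3,4,17,7,8,10,12,6,16]
17>12: swap(4,9), hi=8 ⇒ [1,2,3,4,6,7,8,10,12,17,16]
6<12: swap(4,4), lo=5 mid=5 ⇒ [1,2,3,4,6,7,8,10,12,17,16]
7<12: swap(5,5), lo=6 mid=6 ⇒ [1,2,3,4,6,7,8,10,12,17,16]
8<12: swap(6,6), lo=7 mid=7 ⇒ [1,2,3,4,6,7,8,10,12,17,16]
10<12: swap(7,7), lo=8 mid=8 ⇒ [1,2,3,4,6,7,8,10,12,17,16]
12=12: mid=9
done. lo=8 hi=8; arr=[1,2,3,4,6,7,8,10,12,17,16]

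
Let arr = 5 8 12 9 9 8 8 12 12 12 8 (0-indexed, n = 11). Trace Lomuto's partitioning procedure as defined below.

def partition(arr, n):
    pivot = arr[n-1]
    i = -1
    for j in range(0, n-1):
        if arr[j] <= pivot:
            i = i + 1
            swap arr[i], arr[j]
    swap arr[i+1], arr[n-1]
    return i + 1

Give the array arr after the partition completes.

5 8 8 8 8 12 9 12 12 12 9

pivot = arr[10] = 8; i = -1
j=0: arr[0]=5 ≤ 8 → i=0, swap arr[0],arr[0] (no change) → 5 8 12 9 9 8 8 12 12 12 8
j=1: arr[1]=8 ≤ 8 → i=1, swap arr[1],arr[1] (no change) → 5 8 12 9 9 8 8 12 12 12 8
j=2: arr[2]=12 > 8 → no swap
j=3: arr[3]=9 > 8 → no swap
j=4: arr[4]=9 > 8 → no swap
j=5: arr[5]=8 ≤ 8 → i=2, swap arr[2],arr[5] → 5 8 8 9 9 12 8 12 12 12 8
j=6: arr[6]=8 ≤ 8 → i=3, swap arr[3],arr[6] → 5 8 8 8 9 12 9 12 12 12 8
j=7: arr[7]=12 > 8 → no swap
j=8: arr[8]=12 > 8 → no swap
j=9: arr[9]=12 > 8 → no swap
final swap arr[4],arr[10] → 5 8 8 8 8 12 9 12 12 12 9; return 4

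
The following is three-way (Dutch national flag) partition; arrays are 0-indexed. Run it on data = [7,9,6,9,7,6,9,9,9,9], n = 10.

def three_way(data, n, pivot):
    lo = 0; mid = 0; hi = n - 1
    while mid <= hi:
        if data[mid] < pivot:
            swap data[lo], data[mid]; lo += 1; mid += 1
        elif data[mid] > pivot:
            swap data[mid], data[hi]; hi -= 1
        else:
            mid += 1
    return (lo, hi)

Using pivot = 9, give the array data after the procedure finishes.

pivot = 9; lo=0, mid=0, hi=9
data[mid]=7<9: swap data[0],data[0]; lo=1,mid=1 → [7,9,6,9,7,6,9,9,9,9]
data[mid]=9=9: mid=2
data[mid]=6<9: swap data[1],data[2]; lo=2,mid=3 → [7,6,9,9,7,6,9,9,9,9]
data[mid]=9=9: mid=4
data[mid]=7<9: swap data[2],data[4]; lo=3,mid=5 → [7,6,7,9,9,6,9,9,9,9]
data[mid]=6<9: swap data[3],data[5]; lo=4,mid=6 → [7,6,7,6,9,9,9,9,9,9]
data[mid]=9=9: mid=7
data[mid]=9=9: mid=8
data[mid]=9=9: mid=9
data[mid]=9=9: mid=10
end: lo=4, hi=9; data = [7,6,7,6,9,9,9,9,9,9]

[7,6,7,6,9,9,9,9,9,9]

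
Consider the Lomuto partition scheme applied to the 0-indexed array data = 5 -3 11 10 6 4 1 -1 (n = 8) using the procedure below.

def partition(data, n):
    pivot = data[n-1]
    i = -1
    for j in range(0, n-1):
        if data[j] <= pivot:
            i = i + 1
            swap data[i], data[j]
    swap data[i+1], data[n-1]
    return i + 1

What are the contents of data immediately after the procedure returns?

-3 -1 11 10 6 4 1 5

pivot=-1, i=-1
j=0: 5>-1, skip
j=1: -3≤-1, i=0, swap(0,1) ⇒ -3 5 11 10 6 4 1 -1
j=2: 11>-1, skip
j=3: 10>-1, skip
j=4: 6>-1, skip
j=5: 4>-1, skip
j=6: 1>-1, skip
swap(1,7) ⇒ -3 -1 11 10 6 4 1 5; return 1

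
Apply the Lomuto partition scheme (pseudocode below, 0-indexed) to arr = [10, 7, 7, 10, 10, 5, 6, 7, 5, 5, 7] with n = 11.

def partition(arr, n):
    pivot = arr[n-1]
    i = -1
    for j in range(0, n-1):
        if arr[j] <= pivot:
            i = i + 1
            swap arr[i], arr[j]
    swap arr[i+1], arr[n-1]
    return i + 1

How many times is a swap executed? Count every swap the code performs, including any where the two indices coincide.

pivot=7, i=-1
j=0: 10>7, skip
j=1: 7≤7, i=0, swap(0,1) ⇒ [7, 10, 7, 10, 10, 5, 6, 7, 5, 5, 7]
j=2: 7≤7, i=1, swap(1,2) ⇒ [7, 7, 10, 10, 10, 5, 6, 7, 5, 5, 7]
j=3: 10>7, skip
j=4: 10>7, skip
j=5: 5≤7, i=2, swap(2,5) ⇒ [7, 7, 5, 10, 10, 10, 6, 7, 5, 5, 7]
j=6: 6≤7, i=3, swap(3,6) ⇒ [7, 7, 5, 6, 10, 10, 10, 7, 5, 5, 7]
j=7: 7≤7, i=4, swap(4,7) ⇒ [7, 7, 5, 6, 7, 10, 10, 10, 5, 5, 7]
j=8: 5≤7, i=5, swap(5,8) ⇒ [7, 7, 5, 6, 7, 5, 10, 10, 10, 5, 7]
j=9: 5≤7, i=6, swap(6,9) ⇒ [7, 7, 5, 6, 7, 5, 5, 10, 10, 10, 7]
swap(7,10) ⇒ [7, 7, 5, 6, 7, 5, 5, 7, 10, 10, 10]; return 7

8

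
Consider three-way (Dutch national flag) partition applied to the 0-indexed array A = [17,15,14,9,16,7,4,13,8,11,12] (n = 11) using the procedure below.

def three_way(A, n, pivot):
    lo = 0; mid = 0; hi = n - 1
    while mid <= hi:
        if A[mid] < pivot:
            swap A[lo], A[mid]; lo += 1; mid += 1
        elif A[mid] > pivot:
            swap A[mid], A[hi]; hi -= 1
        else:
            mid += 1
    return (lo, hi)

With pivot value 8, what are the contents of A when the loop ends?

lo=0 mid=0 hi=10
17>8: swap(0,10), hi=9 ⇒ [12,15,14,9,16,7,4,13,8,11,17]
12>8: swap(0,9), hi=8 ⇒ [11,15,14,9,16,7,4,13,8,12,17]
11>8: swap(0,8), hi=7 ⇒ [8,15,14,9,16,7,4,13,11,12,17]
8=8: mid=1
15>8: swap(1,7), hi=6 ⇒ [8,13,14,9,16,7,4,15,11,12,17]
13>8: swap(1,6), hi=5 ⇒ [8,4,14,9,16,7,13,15,11,12,17]
4<8: swap(0,1), lo=1 mid=2 ⇒ [4,8,14,9,16,7,13,15,11,12,17]
14>8: swap(2,5), hi=4 ⇒ [4,8,7,9,16,14,13,15,11,12,17]
7<8: swap(1,2), lo=2 mid=3 ⇒ [4,7,8,9,16,14,13,15,11,12,17]
9>8: swap(3,4), hi=3 ⇒ [4,7,8,16,9,14,13,15,11,12,17]
16>8: swap(3,3), hi=2 ⇒ [4,7,8,16,9,14,13,15,11,12,17]
done. lo=2 hi=2; A=[4,7,8,16,9,14,13,15,11,12,17]

[4,7,8,16,9,14,13,15,11,12,17]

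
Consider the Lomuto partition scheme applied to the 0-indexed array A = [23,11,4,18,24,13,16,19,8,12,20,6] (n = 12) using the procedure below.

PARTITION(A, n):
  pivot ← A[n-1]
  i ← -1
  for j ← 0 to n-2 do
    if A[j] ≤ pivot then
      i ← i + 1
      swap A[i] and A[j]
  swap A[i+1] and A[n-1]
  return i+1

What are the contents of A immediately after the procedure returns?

[4,6,23,18,24,13,16,19,8,12,20,11]

pivot=6, i=-1
j=0: 23>6, skip
j=1: 11>6, skip
j=2: 4≤6, i=0, swap(0,2) ⇒ [4,11,23,18,24,13,16,19,8,12,20,6]
j=3: 18>6, skip
j=4: 24>6, skip
j=5: 13>6, skip
j=6: 16>6, skip
j=7: 19>6, skip
j=8: 8>6, skip
j=9: 12>6, skip
j=10: 20>6, skip
swap(1,11) ⇒ [4,6,23,18,24,13,16,19,8,12,20,11]; return 1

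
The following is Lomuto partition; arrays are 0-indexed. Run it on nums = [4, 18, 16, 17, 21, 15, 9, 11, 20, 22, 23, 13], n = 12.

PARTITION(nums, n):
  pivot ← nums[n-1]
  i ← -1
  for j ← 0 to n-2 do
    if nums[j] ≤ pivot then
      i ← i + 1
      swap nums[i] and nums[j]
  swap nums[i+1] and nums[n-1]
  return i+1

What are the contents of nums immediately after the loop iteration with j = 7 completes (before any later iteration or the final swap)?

pivot=13, i=-1
j=0: 4≤13, i=0, swap(0,0) ⇒ [4, 18, 16, 17, 21, 15, 9, 11, 20, 22, 23, 13]
j=1: 18>13, skip
j=2: 16>13, skip
j=3: 17>13, skip
j=4: 21>13, skip
j=5: 15>13, skip
j=6: 9≤13, i=1, swap(1,6) ⇒ [4, 9, 16, 17, 21, 15, 18, 11, 20, 22, 23, 13]
j=7: 11≤13, i=2, swap(2,7) ⇒ [4, 9, 11, 17, 21, 15, 18, 16, 20, 22, 23, 13]
(after j=7) nums = [4, 9, 11, 17, 21, 15, 18, 16, 20, 22, 23, 13]

[4, 9, 11, 17, 21, 15, 18, 16, 20, 22, 23, 13]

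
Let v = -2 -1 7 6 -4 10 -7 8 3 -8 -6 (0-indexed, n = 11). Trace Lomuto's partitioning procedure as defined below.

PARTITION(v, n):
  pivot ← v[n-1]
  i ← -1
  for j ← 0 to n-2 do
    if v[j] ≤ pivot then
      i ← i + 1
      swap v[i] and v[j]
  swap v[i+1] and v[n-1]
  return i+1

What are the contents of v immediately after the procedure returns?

pivot=-6, i=-1
j=0: -2>-6, skip
j=1: -1>-6, skip
j=2: 7>-6, skip
j=3: 6>-6, skip
j=4: -4>-6, skip
j=5: 10>-6, skip
j=6: -7≤-6, i=0, swap(0,6) ⇒ -7 -1 7 6 -4 10 -2 8 3 -8 -6
j=7: 8>-6, skip
j=8: 3>-6, skip
j=9: -8≤-6, i=1, swap(1,9) ⇒ -7 -8 7 6 -4 10 -2 8 3 -1 -6
swap(2,10) ⇒ -7 -8 -6 6 -4 10 -2 8 3 -1 7; return 2

-7 -8 -6 6 -4 10 -2 8 3 -1 7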